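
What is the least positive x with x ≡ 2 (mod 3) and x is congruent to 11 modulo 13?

11

Since 13·1 ≡ 1 (mod 3), take x = 11 + 13·((2−11)·1 mod 3) = 11 + 13·0 = 11.
Check: 11 mod 3 = 2, 11 mod 13 = 11.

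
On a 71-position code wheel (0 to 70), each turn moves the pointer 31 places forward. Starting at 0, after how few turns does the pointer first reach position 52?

20

31⁻¹ ≡ 55 (mod 71) because 31·55 = 1705 = 24·71 + 1.
Multiplying both sides by 55: x ≡ 55·52 = 2860 ≡ 20 (mod 71).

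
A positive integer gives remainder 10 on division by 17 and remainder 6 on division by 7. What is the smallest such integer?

27

x ≡ 6 (mod 7) gives x ∈ {6, 13, 20, 27}.
The first of these with x mod 17 = 10 is 27.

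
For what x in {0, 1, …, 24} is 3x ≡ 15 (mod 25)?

5

The inverse of 3 mod 25 is 17 (since 3·17 = 51 ≡ 1).
Multiplying both sides by 17: x ≡ 17·15 = 255 ≡ 5 (mod 25).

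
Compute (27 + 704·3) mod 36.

704·3 = 2112.
2112 = 58·36 + 24, so 2112 mod 36 = 24.
(27 + 24) mod 36 = 15.

15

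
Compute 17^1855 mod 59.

7

Square-and-reduce mod 59: 17^1≡17, 17^2≡53, 17^4≡36, 17^8≡57, 17^16≡4, 17^32≡16, 17^64≡20, 17^128≡46, 17^256≡51, 17^512≡5, 17^1024≡25.
Since 1855 = 1 + 2 + 4 + 8 + 16 + 32 + 256 + 512 + 1024 in binary, 17^1855 ≡ 17·53·36·57·4·16·51·5·25 ≡ 7 (mod 59).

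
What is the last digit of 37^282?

9

The units digit of 37^n cycles with period 4: 7, 9, 3, 1, …
282 leaves remainder 2 on division by 4, so 37^282 ends in 9.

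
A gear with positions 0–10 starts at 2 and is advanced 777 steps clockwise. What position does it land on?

777 mod 11 = 7 (since 70·11 = 770).
(2 + 7) mod 11 = 9.

9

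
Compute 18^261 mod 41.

Successive squares of 18 mod 41: 18^1≡18, 18^2≡37, 18^4≡16, 18^8≡10, 18^16≡18, 18^32≡37, 18^64≡16, 18^128≡10, 18^256≡18.
261 = 1 + 4 + 256, so 18^261 ≡ 18·16·18 ≡ 18 (mod 41).

18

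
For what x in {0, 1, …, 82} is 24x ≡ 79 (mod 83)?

69

24⁻¹ ≡ 45 (mod 83) because 24·45 = 1080 = 13·83 + 1.
So x ≡ 45·79 = 3555 ≡ 69 (mod 83).
Check: 24·69 = 1656 = 19·83 + 79.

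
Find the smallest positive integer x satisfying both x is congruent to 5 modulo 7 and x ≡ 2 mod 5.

x ≡ 2 (mod 5) gives x ∈ {2, 7, 12}.
The first of these with x mod 7 = 5 is 12.

12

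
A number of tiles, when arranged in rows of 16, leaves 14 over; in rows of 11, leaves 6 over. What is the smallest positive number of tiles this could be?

x ≡ 6 (mod 11) gives x ∈ {6, 17, 28, 39, 50, 61, 72, 83, …}.
The first of these with x mod 16 = 14 is 94.

94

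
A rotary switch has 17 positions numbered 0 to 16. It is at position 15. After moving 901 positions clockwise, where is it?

901 mod 17 = 0 (since 53·17 = 901).
(15 + 0) mod 17 = 15.

15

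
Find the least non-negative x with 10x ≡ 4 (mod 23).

5

The inverse of 10 mod 23 is 7 (since 10·7 = 70 ≡ 1).
Multiplying both sides by 7: x ≡ 7·4 = 28 ≡ 5 (mod 23).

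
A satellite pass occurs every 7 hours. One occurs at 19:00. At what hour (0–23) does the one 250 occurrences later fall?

17

250·7 = 1750.
1750 = 72·24 + 22, so 1750 mod 24 = 22.
(19 + 22) mod 24 = 17.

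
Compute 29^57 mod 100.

Successive squares of 29 mod 100: 29^1≡29, 29^2≡41, 29^4≡81, 29^8≡61, 29^16≡21, 29^32≡41.
Since 57 = 1 + 8 + 16 + 32 in binary, 29^57 ≡ 29·61·21·41 ≡ 9 (mod 100).

9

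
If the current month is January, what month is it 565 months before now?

565 − 47·12 = 1, so 565 ≡ 1 (mod 12).
January − 1 month → December.

December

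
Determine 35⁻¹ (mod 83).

19

83 = 2·35 + 13
35 = 2·13 + 9
13 = 1·9 + 4
9 = 2·4 + 1
4 = 4·1 + 0
Back-substituting gives 35·19 ≡ 1 (mod 83).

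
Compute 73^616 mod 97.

61

By repeated squaring mod 97: 73^1≡73, 73^2≡91, 73^4≡36, 73^8≡35, 73^16≡61, 73^32≡35, 73^64≡61, 73^128≡35, 73^256≡61, 73^512≡35.
Since 616 = 8 + 32 + 64 + 512 in binary, 73^616 ≡ 35·35·61·35 ≡ 61 (mod 97).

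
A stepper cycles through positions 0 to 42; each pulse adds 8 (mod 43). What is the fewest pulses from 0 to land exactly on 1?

8·27 = 216 = 5·43 + 1, so 8⁻¹ ≡ 27 (mod 43).

27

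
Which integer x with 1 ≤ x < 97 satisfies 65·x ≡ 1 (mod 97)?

3

65·3 = 195 = 2·97 + 1, so 65⁻¹ ≡ 3 (mod 97).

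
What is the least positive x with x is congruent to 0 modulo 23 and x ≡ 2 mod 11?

46

Since 11·21 ≡ 1 (mod 23), take x = 2 + 11·((0−2)·21 mod 23) = 2 + 11·4 = 46.
Check: 46 mod 23 = 0, 46 mod 11 = 2.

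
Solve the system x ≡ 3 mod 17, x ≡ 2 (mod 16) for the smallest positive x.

x ≡ 2 (mod 16) gives x ∈ {2, 18, 34, 50, 66, 82, 98, 114, …}.
The first of these with x mod 17 = 3 is 258.

258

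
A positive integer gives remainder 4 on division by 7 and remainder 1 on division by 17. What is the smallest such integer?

18

x ≡ 4 (mod 7) gives x ∈ {4, 11, 18}.
The first of these with x mod 17 = 1 is 18.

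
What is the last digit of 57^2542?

Powers of 7 mod 10 repeat with period 4: 7, 9, 3, 1.
2542 mod 4 = 2, so the last digit matches 7^2 = 9.

9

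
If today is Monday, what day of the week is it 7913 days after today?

7913 − 1130·7 = 3, so 7913 ≡ 3 (mod 7).
Monday + 3 days → Thursday.

Thursday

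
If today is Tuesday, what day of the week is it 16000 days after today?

16000 = 2285·7 + 5, so 16000 mod 7 = 5.
Tuesday + 5 days → Sunday.

Sunday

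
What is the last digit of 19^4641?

The units digit of 19^n cycles with period 2: 9, 1, …
4641 leaves remainder 1 on division by 2, so 19^4641 ends in 9.

9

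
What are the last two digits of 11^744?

41

Successive squares of 11 mod 100: 11^1≡11, 11^2≡21, 11^4≡41, 11^8≡81, 11^16≡61, 11^32≡21, 11^64≡41, 11^128≡81, 11^256≡61, 11^512≡21.
744 = 8 + 32 + 64 + 128 + 512, so 11^744 ≡ 81·21·41·81·21 ≡ 41 (mod 100).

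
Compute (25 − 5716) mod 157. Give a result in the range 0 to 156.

118

5716 − 36·157 = 64, so 5716 ≡ 64 (mod 157).
(25 − 64) mod 157 = 118.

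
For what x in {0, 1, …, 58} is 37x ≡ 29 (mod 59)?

55

37⁻¹ ≡ 8 (mod 59) because 37·8 = 296 = 5·59 + 1.
So x ≡ 8·29 = 232 ≡ 55 (mod 59).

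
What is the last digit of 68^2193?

8

Last digits of 8^n: 8, 4, 2, 6 (period 4).
2193 mod 4 = 1, so the last digit matches 8^1 = 8.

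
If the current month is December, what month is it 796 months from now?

April

796 − 66·12 = 4, so 796 ≡ 4 (mod 12).
December + 4 months → April.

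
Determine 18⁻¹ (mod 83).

60

83 = 4·18 + 11
18 = 1·11 + 7
11 = 1·7 + 4
7 = 1·4 + 3
4 = 1·3 + 1
3 = 3·1 + 0
Back-substituting gives 18·60 ≡ 1 (mod 83).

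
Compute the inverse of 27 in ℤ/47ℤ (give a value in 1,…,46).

7

27·7 = 189 = 4·47 + 1, so 27⁻¹ ≡ 7 (mod 47).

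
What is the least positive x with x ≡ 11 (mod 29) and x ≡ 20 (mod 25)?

620

x ≡ 20 (mod 25) gives x ∈ {20, 45, 70, 95, 120, 145, 170, 195, …}.
The first of these with x mod 29 = 11 is 620.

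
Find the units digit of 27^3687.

3

Powers of 7 mod 10 repeat with period 4: 7, 9, 3, 1.
3687 leaves remainder 3 on division by 4, so 27^3687 ends in 3.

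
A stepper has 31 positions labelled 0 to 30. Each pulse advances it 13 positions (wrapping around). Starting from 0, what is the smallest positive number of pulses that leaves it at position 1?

31 = 2·13 + 5
13 = 2·5 + 3
5 = 1·3 + 2
3 = 1·2 + 1
2 = 2·1 + 0
Back-substituting gives 13·12 ≡ 1 (mod 31).

12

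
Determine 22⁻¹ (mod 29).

29 = 1·22 + 7
22 = 3·7 + 1
7 = 7·1 + 0
Back-substituting gives 22·4 ≡ 1 (mod 29).

4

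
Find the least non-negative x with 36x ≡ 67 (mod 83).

The inverse of 36 mod 83 is 30 (since 36·30 = 1080 ≡ 1).
Multiplying both sides by 30: x ≡ 30·67 = 2010 ≡ 18 (mod 83).
Check: 36·18 = 648 = 7·83 + 67.

18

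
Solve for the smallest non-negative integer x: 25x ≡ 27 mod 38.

The inverse of 25 mod 38 is 35 (since 25·35 = 875 ≡ 1).
So x ≡ 35·27 = 945 ≡ 33 (mod 38).

33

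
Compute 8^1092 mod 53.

1

Square-and-reduce mod 53: 8^1≡8, 8^2≡11, 8^4≡15, 8^8≡13, 8^16≡10, 8^32≡47, 8^64≡36, 8^128≡24, 8^256≡46, 8^512≡49, 8^1024≡16.
Since 1092 = 4 + 64 + 1024 in binary, 8^1092 ≡ 15·36·16 ≡ 1 (mod 53).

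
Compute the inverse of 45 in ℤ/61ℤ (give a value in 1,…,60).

61 = 1·45 + 16
45 = 2·16 + 13
16 = 1·13 + 3
13 = 4·3 + 1
3 = 3·1 + 0
Back-substituting gives 45·19 ≡ 1 (mod 61).

19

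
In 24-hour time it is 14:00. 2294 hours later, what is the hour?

2294 mod 24 = 14 (since 95·24 = 2280).
(14 + 14) mod 24 = 4.

4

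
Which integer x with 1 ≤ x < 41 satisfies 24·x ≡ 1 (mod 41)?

12

41 = 1·24 + 17
24 = 1·17 + 7
17 = 2·7 + 3
7 = 2·3 + 1
3 = 3·1 + 0
Back-substituting gives 24·12 ≡ 1 (mod 41).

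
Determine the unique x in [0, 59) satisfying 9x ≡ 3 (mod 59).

20

9⁻¹ ≡ 46 (mod 59) because 9·46 = 414 = 7·59 + 1.
So x ≡ 46·3 = 138 ≡ 20 (mod 59).
Check: 9·20 = 180 = 3·59 + 3.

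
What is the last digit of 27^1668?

1

Last digits of 7^n: 7, 9, 3, 1 (period 4).
1668 mod 4 = 0, so the last digit matches 7^4 = 1.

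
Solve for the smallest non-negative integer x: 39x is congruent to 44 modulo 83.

39⁻¹ ≡ 66 (mod 83) because 39·66 = 2574 = 31·83 + 1.
Multiplying both sides by 66: x ≡ 66·44 = 2904 ≡ 82 (mod 83).
Check: 39·82 = 3198 = 38·83 + 44.

82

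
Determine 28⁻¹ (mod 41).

28·22 = 616 = 15·41 + 1, so 28⁻¹ ≡ 22 (mod 41).

22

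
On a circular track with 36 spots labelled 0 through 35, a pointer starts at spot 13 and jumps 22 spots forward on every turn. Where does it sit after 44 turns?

9

44·22 = 968.
968 = 26·36 + 32, so 968 mod 36 = 32.
(13 + 32) mod 36 = 9.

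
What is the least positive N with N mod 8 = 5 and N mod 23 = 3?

x ≡ 5 (mod 8) gives x ∈ {5, 13, 21, 29, 37, 45, 53, 61, …}.
The first of these with x mod 23 = 3 is 141.

141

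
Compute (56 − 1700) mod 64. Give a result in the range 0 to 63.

1700 − 26·64 = 36, so 1700 ≡ 36 (mod 64).
(56 − 36) mod 64 = 20.

20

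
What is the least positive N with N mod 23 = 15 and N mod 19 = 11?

Since 19·17 ≡ 1 (mod 23), take x = 11 + 19·((15−11)·17 mod 23) = 11 + 19·22 = 429.
Check: 429 mod 23 = 15, 429 mod 19 = 11.

429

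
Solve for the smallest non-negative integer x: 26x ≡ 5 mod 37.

26⁻¹ ≡ 10 (mod 37) because 26·10 = 260 = 7·37 + 1.
Multiplying both sides by 10: x ≡ 10·5 = 50 ≡ 13 (mod 37).

13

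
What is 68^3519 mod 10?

The units digit of 68^n cycles with period 4: 8, 4, 2, 6, …
3519 mod 4 = 3, so the last digit matches 8^3 = 2.

2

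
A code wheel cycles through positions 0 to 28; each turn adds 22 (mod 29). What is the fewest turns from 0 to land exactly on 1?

22·4 = 88 = 3·29 + 1, so 22⁻¹ ≡ 4 (mod 29).

4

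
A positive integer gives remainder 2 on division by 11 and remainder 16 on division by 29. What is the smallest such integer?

277

x ≡ 2 (mod 11) gives x ∈ {2, 13, 24, 35, 46, 57, 68, 79, …}.
The first of these with x mod 29 = 16 is 277.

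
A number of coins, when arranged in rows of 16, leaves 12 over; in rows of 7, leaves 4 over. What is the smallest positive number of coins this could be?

x ≡ 4 (mod 7) gives x ∈ {4, 11, 18, 25, 32, 39, 46, 53, …}.
The first of these with x mod 16 = 12 is 60.

60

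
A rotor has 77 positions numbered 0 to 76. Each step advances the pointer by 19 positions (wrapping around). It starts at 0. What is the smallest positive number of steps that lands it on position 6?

53

19⁻¹ ≡ 73 (mod 77) because 19·73 = 1387 = 18·77 + 1.
So x ≡ 73·6 = 438 ≡ 53 (mod 77).
Check: 19·53 = 1007 = 13·77 + 6.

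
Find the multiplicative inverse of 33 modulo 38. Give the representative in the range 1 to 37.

33·15 = 495 = 13·38 + 1, so 33⁻¹ ≡ 15 (mod 38).

15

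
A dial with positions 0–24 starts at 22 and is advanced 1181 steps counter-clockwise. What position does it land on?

Dividing 1181 by 25 gives quotient 47 and remainder 6.
(22 − 6) mod 25 = 16.

16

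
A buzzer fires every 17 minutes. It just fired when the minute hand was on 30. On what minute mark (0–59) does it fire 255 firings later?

255·17 = 4335.
4335 = 72·60 + 15, so 4335 mod 60 = 15.
(30 + 15) mod 60 = 45.

45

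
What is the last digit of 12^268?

The units digit of 12^n cycles with period 4: 2, 4, 8, 6, …
268 mod 4 = 0, so the last digit matches 2^4 = 6.

6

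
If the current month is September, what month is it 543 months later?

543 − 45·12 = 3, so 543 ≡ 3 (mod 12).
September + 3 months → December.

December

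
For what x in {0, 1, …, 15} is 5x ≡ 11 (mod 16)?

15

The inverse of 5 mod 16 is 13 (since 5·13 = 65 ≡ 1).
So x ≡ 13·11 = 143 ≡ 15 (mod 16).
Check: 5·15 = 75 = 4·16 + 11.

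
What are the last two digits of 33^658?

09

Square-and-reduce mod 100: 33^1≡33, 33^2≡89, 33^4≡21, 33^8≡41, 33^16≡81, 33^32≡61, 33^64≡21, 33^128≡41, 33^256≡81, 33^512≡61.
658 = 2 + 16 + 128 + 512, so 33^658 ≡ 89·81·41·61 ≡ 9 (mod 100).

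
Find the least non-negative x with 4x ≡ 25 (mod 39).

The inverse of 4 mod 39 is 10 (since 4·10 = 40 ≡ 1).
So x ≡ 10·25 = 250 ≡ 16 (mod 39).
Check: 4·16 = 64 = 1·39 + 25.

16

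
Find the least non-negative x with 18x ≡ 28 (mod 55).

26

The inverse of 18 mod 55 is 52 (since 18·52 = 936 ≡ 1).
Multiplying both sides by 52: x ≡ 52·28 = 1456 ≡ 26 (mod 55).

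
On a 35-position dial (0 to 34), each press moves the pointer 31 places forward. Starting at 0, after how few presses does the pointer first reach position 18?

13

31⁻¹ ≡ 26 (mod 35) because 31·26 = 806 = 23·35 + 1.
Multiplying both sides by 26: x ≡ 26·18 = 468 ≡ 13 (mod 35).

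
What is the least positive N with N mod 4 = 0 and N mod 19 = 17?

36

x ≡ 0 (mod 4) gives x ∈ {0, 4, 8, 12, 16, 20, 24, 28, …}.
The first of these with x mod 19 = 17 is 36.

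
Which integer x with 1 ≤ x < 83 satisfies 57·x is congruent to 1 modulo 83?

57·67 = 3819 = 46·83 + 1, so 57⁻¹ ≡ 67 (mod 83).

67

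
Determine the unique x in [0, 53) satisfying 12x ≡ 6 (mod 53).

27

12⁻¹ ≡ 31 (mod 53) because 12·31 = 372 = 7·53 + 1.
Multiplying both sides by 31: x ≡ 31·6 = 186 ≡ 27 (mod 53).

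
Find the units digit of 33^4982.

9

Powers of 3 mod 10 repeat with period 4: 3, 9, 7, 1.
4982 mod 4 = 2, so the last digit matches 3^2 = 9.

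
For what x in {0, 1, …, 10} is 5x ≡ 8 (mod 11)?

6

The inverse of 5 mod 11 is 9 (since 5·9 = 45 ≡ 1).
Multiplying both sides by 9: x ≡ 9·8 = 72 ≡ 6 (mod 11).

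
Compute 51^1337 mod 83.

By repeated squaring mod 83: 51^1≡51, 51^2≡28, 51^4≡37, 51^8≡41, 51^16≡21, 51^32≡26, 51^64≡12, 51^128≡61, 51^256≡69, 51^512≡30, 51^1024≡70.
Since 1337 = 1 + 8 + 16 + 32 + 256 + 1024 in binary, 51^1337 ≡ 51·41·21·26·69·70 ≡ 4 (mod 83).

4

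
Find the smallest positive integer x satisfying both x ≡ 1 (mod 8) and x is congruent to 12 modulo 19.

145

Since 19·3 ≡ 1 (mod 8), take x = 12 + 19·((1−12)·3 mod 8) = 12 + 19·7 = 145.
Check: 145 mod 8 = 1, 145 mod 19 = 12.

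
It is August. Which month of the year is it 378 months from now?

378 − 31·12 = 6, so 378 ≡ 6 (mod 12).
August + 6 months → February.

February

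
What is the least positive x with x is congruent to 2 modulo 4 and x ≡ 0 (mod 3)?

6

x ≡ 0 (mod 3) gives x ∈ {0, 3, 6}.
The first of these with x mod 4 = 2 is 6.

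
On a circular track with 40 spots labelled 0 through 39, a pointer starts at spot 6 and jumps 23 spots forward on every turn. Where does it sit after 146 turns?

4

146·23 = 3358.
3358 mod 40 = 38 (since 83·40 = 3320).
(6 + 38) mod 40 = 4.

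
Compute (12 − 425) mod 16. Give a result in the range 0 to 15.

3

425 mod 16 = 9 (since 26·16 = 416).
(12 − 9) mod 16 = 3.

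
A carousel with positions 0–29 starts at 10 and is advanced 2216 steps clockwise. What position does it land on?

2216 = 73·30 + 26, so 2216 mod 30 = 26.
(10 + 26) mod 30 = 6.

6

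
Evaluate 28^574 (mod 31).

Square-and-reduce mod 31: 28^1≡28, 28^2≡9, 28^4≡19, 28^8≡20, 28^16≡28, 28^32≡9, 28^64≡19, 28^128≡20, 28^256≡28, 28^512≡9.
574 = 2 + 4 + 8 + 16 + 32 + 512, so 28^574 ≡ 9·19·20·28·9·9 ≡ 19 (mod 31).

19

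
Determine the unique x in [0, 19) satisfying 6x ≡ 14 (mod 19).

15

6⁻¹ ≡ 16 (mod 19) because 6·16 = 96 = 5·19 + 1.
So x ≡ 16·14 = 224 ≡ 15 (mod 19).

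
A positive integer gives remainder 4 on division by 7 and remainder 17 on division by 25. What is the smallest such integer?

Since 25·2 ≡ 1 (mod 7), take x = 17 + 25·((4−17)·2 mod 7) = 17 + 25·2 = 67.
Check: 67 mod 7 = 4, 67 mod 25 = 17.

67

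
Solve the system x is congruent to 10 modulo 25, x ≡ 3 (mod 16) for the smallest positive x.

Since 16·11 ≡ 1 (mod 25), take x = 3 + 16·((10−3)·11 mod 25) = 3 + 16·2 = 35.
Check: 35 mod 25 = 10, 35 mod 16 = 3.

35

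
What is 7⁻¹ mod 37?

16

7·16 = 112 = 3·37 + 1, so 7⁻¹ ≡ 16 (mod 37).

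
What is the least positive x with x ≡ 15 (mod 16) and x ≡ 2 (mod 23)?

Since 23·7 ≡ 1 (mod 16), take x = 2 + 23·((15−2)·7 mod 16) = 2 + 23·11 = 255.
Check: 255 mod 16 = 15, 255 mod 23 = 2.

255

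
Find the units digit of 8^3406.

The units digit of 8^n cycles with period 4: 8, 4, 2, 6, …
3406 leaves remainder 2 on division by 4, so 8^3406 ends in 4.

4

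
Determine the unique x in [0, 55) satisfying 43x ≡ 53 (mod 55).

46

The inverse of 43 mod 55 is 32 (since 43·32 = 1376 ≡ 1).
So x ≡ 32·53 = 1696 ≡ 46 (mod 55).
Check: 43·46 = 1978 = 35·55 + 53.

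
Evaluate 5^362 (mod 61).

Square-and-reduce mod 61: 5^1≡5, 5^2≡25, 5^4≡15, 5^8≡42, 5^16≡56, 5^32≡25, 5^64≡15, 5^128≡42, 5^256≡56.
Since 362 = 2 + 8 + 32 + 64 + 256 in binary, 5^362 ≡ 25·42·25·15·56 ≡ 25 (mod 61).

25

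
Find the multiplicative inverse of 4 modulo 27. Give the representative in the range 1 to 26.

7

4·7 = 28 = 1·27 + 1, so 4⁻¹ ≡ 7 (mod 27).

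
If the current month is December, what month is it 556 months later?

556 − 46·12 = 4, so 556 ≡ 4 (mod 12).
December + 4 months → April.

April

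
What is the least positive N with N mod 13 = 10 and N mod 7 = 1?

36

x ≡ 1 (mod 7) gives x ∈ {1, 8, 15, 22, 29, 36}.
The first of these with x mod 13 = 10 is 36.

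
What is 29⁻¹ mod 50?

19

50 = 1·29 + 21
29 = 1·21 + 8
21 = 2·8 + 5
8 = 1·5 + 3
5 = 1·3 + 2
3 = 1·2 + 1
2 = 2·1 + 0
Back-substituting gives 29·19 ≡ 1 (mod 50).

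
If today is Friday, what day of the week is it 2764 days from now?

2764 mod 7 = 6 (since 394·7 = 2758).
Friday + 6 days → Thursday.

Thursday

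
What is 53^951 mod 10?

7

The units digit of 53^n cycles with period 4: 3, 9, 7, 1, …
951 leaves remainder 3 on division by 4, so 53^951 ends in 7.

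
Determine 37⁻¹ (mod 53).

37·43 = 1591 = 30·53 + 1, so 37⁻¹ ≡ 43 (mod 53).

43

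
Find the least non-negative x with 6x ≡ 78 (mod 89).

13

6⁻¹ ≡ 15 (mod 89) because 6·15 = 90 = 1·89 + 1.
So x ≡ 15·78 = 1170 ≡ 13 (mod 89).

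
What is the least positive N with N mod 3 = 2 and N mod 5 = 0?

5

x ≡ 2 (mod 3) gives x ∈ {2, 5}.
The first of these with x mod 5 = 0 is 5.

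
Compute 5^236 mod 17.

Successive squares of 5 mod 17: 5^1≡5, 5^2≡8, 5^4≡13, 5^8≡16, 5^16≡1, 5^32≡1, 5^64≡1, 5^128≡1.
236 = 4 + 8 + 32 + 64 + 128, so 5^236 ≡ 13·16·1·1·1 ≡ 4 (mod 17).

4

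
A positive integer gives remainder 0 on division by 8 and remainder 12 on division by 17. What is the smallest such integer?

80

Since 17·1 ≡ 1 (mod 8), take x = 12 + 17·((0−12)·1 mod 8) = 12 + 17·4 = 80.
Check: 80 mod 8 = 0, 80 mod 17 = 12.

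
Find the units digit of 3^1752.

1

Powers of 3 mod 10 repeat with period 4: 3, 9, 7, 1.
1752 leaves remainder 0 on division by 4, so 3^1752 ends in 1.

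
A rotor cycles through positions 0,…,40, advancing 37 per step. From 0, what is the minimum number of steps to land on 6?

37⁻¹ ≡ 10 (mod 41) because 37·10 = 370 = 9·41 + 1.
So x ≡ 10·6 = 60 ≡ 19 (mod 41).

19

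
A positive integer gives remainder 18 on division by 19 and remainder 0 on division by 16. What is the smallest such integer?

208

x ≡ 0 (mod 16) gives x ∈ {0, 16, 32, 48, 64, 80, 96, 112, …}.
The first of these with x mod 19 = 18 is 208.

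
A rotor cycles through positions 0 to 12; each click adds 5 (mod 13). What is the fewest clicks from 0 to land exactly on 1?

5·8 = 40 = 3·13 + 1, so 5⁻¹ ≡ 8 (mod 13).

8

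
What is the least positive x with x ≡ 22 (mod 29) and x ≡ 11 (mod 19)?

Since 19·26 ≡ 1 (mod 29), take x = 11 + 19·((22−11)·26 mod 29) = 11 + 19·25 = 486.
Check: 486 mod 29 = 22, 486 mod 19 = 11.

486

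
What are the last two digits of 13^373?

53

By repeated squaring mod 100: 13^1≡13, 13^2≡69, 13^4≡61, 13^8≡21, 13^16≡41, 13^32≡81, 13^64≡61, 13^128≡21, 13^256≡41.
373 = 1 + 4 + 16 + 32 + 64 + 256, so 13^373 ≡ 13·61·41·81·61·41 ≡ 53 (mod 100).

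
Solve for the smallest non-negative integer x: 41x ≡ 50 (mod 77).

The inverse of 41 mod 77 is 62 (since 41·62 = 2542 ≡ 1).
Multiplying both sides by 62: x ≡ 62·50 = 3100 ≡ 20 (mod 77).

20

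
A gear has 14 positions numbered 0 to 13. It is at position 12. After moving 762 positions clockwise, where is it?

762 = 54·14 + 6, so 762 mod 14 = 6.
(12 + 6) mod 14 = 4.

4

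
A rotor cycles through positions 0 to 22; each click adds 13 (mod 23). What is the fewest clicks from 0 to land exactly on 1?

16

13·16 = 208 = 9·23 + 1, so 13⁻¹ ≡ 16 (mod 23).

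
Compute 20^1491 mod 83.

Successive squares of 20 mod 83: 20^1≡20, 20^2≡68, 20^4≡59, 20^8≡78, 20^16≡25, 20^32≡44, 20^64≡27, 20^128≡65, 20^256≡75, 20^512≡64, 20^1024≡29.
Since 1491 = 1 + 2 + 16 + 64 + 128 + 256 + 1024 in binary, 20^1491 ≡ 20·68·25·27·65·75·29 ≡ 22 (mod 83).

22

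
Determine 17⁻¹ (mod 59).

59 = 3·17 + 8
17 = 2·8 + 1
8 = 8·1 + 0
Back-substituting gives 17·7 ≡ 1 (mod 59).

7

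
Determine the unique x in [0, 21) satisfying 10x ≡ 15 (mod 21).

12

10⁻¹ ≡ 19 (mod 21) because 10·19 = 190 = 9·21 + 1.
So x ≡ 19·15 = 285 ≡ 12 (mod 21).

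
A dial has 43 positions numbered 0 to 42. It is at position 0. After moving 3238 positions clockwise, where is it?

13

3238 − 75·43 = 13, so 3238 ≡ 13 (mod 43).
(0 + 13) mod 43 = 13.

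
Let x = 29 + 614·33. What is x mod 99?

614·33 = 20262.
Dividing 20262 by 99 gives quotient 204 and remainder 66.
(29 + 66) mod 99 = 95.

95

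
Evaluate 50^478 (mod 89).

By repeated squaring mod 89: 50^1≡50, 50^2≡8, 50^4≡64, 50^8≡2, 50^16≡4, 50^32≡16, 50^64≡78, 50^128≡32, 50^256≡45.
478 = 2 + 4 + 8 + 16 + 64 + 128 + 256, so 50^478 ≡ 8·64·2·4·78·32·45 ≡ 4 (mod 89).

4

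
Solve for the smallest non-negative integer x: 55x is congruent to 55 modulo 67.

1

The inverse of 55 mod 67 is 39 (since 55·39 = 2145 ≡ 1).
Multiplying both sides by 39: x ≡ 39·55 = 2145 ≡ 1 (mod 67).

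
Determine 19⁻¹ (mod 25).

4

19·4 = 76 = 3·25 + 1, so 19⁻¹ ≡ 4 (mod 25).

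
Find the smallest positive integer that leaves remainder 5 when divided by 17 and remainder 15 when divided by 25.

x ≡ 5 (mod 17) gives x ∈ {5, 22, 39, 56, 73, 90}.
The first of these with x mod 25 = 15 is 90.

90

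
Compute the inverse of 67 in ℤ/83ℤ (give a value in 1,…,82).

57

83 = 1·67 + 16
67 = 4·16 + 3
16 = 5·3 + 1
3 = 3·1 + 0
Back-substituting gives 67·57 ≡ 1 (mod 83).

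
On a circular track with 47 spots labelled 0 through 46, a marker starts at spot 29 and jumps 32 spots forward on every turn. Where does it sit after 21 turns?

43

21·32 = 672.
672 mod 47 = 14 (since 14·47 = 658).
(29 + 14) mod 47 = 43.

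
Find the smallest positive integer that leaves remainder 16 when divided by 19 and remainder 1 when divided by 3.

x ≡ 1 (mod 3) gives x ∈ {1, 4, 7, 10, 13, 16}.
The first of these with x mod 19 = 16 is 16.

16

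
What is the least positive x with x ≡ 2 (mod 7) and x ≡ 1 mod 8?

9

x ≡ 2 (mod 7) gives x ∈ {2, 9}.
The first of these with x mod 8 = 1 is 9.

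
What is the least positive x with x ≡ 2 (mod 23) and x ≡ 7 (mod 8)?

x ≡ 7 (mod 8) gives x ∈ {7, 15, 23, 31, 39, 47, 55, 63, …}.
The first of these with x mod 23 = 2 is 71.

71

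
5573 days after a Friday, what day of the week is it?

5573 = 796·7 + 1, so 5573 mod 7 = 1.
Friday + 1 day → Saturday.

Saturday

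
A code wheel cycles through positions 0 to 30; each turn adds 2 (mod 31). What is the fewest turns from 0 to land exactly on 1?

16

31 = 15·2 + 1
2 = 2·1 + 0
Back-substituting gives 2·16 ≡ 1 (mod 31).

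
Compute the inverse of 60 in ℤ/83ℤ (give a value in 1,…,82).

18

83 = 1·60 + 23
60 = 2·23 + 14
23 = 1·14 + 9
14 = 1·9 + 5
9 = 1·5 + 4
5 = 1·4 + 1
4 = 4·1 + 0
Back-substituting gives 60·18 ≡ 1 (mod 83).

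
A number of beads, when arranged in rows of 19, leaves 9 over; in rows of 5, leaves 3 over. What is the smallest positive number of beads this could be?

x ≡ 3 (mod 5) gives x ∈ {3, 8, 13, 18, 23, 28}.
The first of these with x mod 19 = 9 is 28.

28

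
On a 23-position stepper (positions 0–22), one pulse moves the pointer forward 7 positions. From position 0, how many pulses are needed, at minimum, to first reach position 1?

7·10 = 70 = 3·23 + 1, so 7⁻¹ ≡ 10 (mod 23).

10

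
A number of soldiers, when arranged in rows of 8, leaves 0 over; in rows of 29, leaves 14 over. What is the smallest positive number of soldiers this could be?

x ≡ 0 (mod 8) gives x ∈ {0, 8, 16, 24, 32, 40, 48, 56, …}.
The first of these with x mod 29 = 14 is 72.

72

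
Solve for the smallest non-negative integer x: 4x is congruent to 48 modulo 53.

The inverse of 4 mod 53 is 40 (since 4·40 = 160 ≡ 1).
Multiplying both sides by 40: x ≡ 40·48 = 1920 ≡ 12 (mod 53).

12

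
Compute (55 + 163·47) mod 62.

28

163·47 = 7661.
Dividing 7661 by 62 gives quotient 123 and remainder 35.
(55 + 35) mod 62 = 28.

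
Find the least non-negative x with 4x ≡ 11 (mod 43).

35

The inverse of 4 mod 43 is 11 (since 4·11 = 44 ≡ 1).
Multiplying both sides by 11: x ≡ 11·11 = 121 ≡ 35 (mod 43).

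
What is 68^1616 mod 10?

Last digits of 8^n: 8, 4, 2, 6 (period 4).
1616 mod 4 = 0, so the last digit matches 8^4 = 6.

6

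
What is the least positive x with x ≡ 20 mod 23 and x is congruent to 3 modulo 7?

Since 7·10 ≡ 1 (mod 23), take x = 3 + 7·((20−3)·10 mod 23) = 3 + 7·9 = 66.
Check: 66 mod 23 = 20, 66 mod 7 = 3.

66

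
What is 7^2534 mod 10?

Powers of 7 mod 10 repeat with period 4: 7, 9, 3, 1.
2534 leaves remainder 2 on division by 4, so 7^2534 ends in 9.

9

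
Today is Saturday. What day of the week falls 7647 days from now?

7647 − 1092·7 = 3, so 7647 ≡ 3 (mod 7).
Saturday + 3 days → Tuesday.

Tuesday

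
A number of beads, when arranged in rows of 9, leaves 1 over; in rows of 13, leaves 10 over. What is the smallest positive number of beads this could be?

10

x ≡ 1 (mod 9) gives x ∈ {1, 10}.
The first of these with x mod 13 = 10 is 10.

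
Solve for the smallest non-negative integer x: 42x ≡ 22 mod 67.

42⁻¹ ≡ 8 (mod 67) because 42·8 = 336 = 5·67 + 1.
Multiplying both sides by 8: x ≡ 8·22 = 176 ≡ 42 (mod 67).

42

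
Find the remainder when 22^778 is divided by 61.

Successive squares of 22 mod 61: 22^1≡22, 22^2≡57, 22^4≡16, 22^8≡12, 22^16≡22, 22^32≡57, 22^64≡16, 22^128≡12, 22^256≡22, 22^512≡57.
778 = 2 + 8 + 256 + 512, so 22^778 ≡ 57·12·22·57 ≡ 15 (mod 61).

15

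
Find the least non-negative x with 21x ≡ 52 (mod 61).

17

The inverse of 21 mod 61 is 32 (since 21·32 = 672 ≡ 1).
Multiplying both sides by 32: x ≡ 32·52 = 1664 ≡ 17 (mod 61).
Check: 21·17 = 357 = 5·61 + 52.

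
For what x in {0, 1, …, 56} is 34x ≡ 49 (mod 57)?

40

The inverse of 34 mod 57 is 52 (since 34·52 = 1768 ≡ 1).
So x ≡ 52·49 = 2548 ≡ 40 (mod 57).
Check: 34·40 = 1360 = 23·57 + 49.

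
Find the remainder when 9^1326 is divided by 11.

9

By repeated squaring mod 11: 9^1≡9, 9^2≡4, 9^4≡5, 9^8≡3, 9^16≡9, 9^32≡4, 9^64≡5, 9^128≡3, 9^256≡9, 9^512≡4, 9^1024≡5.
Since 1326 = 2 + 4 + 8 + 32 + 256 + 1024 in binary, 9^1326 ≡ 4·5·3·4·9·5 ≡ 9 (mod 11).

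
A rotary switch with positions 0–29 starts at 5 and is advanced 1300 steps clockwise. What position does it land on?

15

Dividing 1300 by 30 gives quotient 43 and remainder 10.
(5 + 10) mod 30 = 15.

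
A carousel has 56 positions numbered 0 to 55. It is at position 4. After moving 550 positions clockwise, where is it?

Dividing 550 by 56 gives quotient 9 and remainder 46.
(4 + 46) mod 56 = 50.

50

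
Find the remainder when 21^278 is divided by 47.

Successive squares of 21 mod 47: 21^1≡21, 21^2≡18, 21^4≡42, 21^8≡25, 21^16≡14, 21^32≡8, 21^64≡17, 21^128≡7, 21^256≡2.
Since 278 = 2 + 4 + 16 + 256 in binary, 21^278 ≡ 18·42·14·2 ≡ 18 (mod 47).

18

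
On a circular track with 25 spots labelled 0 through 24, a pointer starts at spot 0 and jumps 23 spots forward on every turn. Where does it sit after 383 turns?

9

383·23 = 8809.
8809 = 352·25 + 9, so 8809 mod 25 = 9.
(0 + 9) mod 25 = 9.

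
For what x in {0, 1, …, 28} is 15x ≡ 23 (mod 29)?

15⁻¹ ≡ 2 (mod 29) because 15·2 = 30 = 1·29 + 1.
Multiplying both sides by 2: x ≡ 2·23 = 46 ≡ 17 (mod 29).
Check: 15·17 = 255 = 8·29 + 23.

17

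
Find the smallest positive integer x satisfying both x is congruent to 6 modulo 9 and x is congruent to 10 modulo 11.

87

Since 11·5 ≡ 1 (mod 9), take x = 10 + 11·((6−10)·5 mod 9) = 10 + 11·7 = 87.
Check: 87 mod 9 = 6, 87 mod 11 = 10.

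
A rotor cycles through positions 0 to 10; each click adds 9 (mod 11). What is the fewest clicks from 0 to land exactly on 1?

11 = 1·9 + 2
9 = 4·2 + 1
2 = 2·1 + 0
Back-substituting gives 9·5 ≡ 1 (mod 11).

5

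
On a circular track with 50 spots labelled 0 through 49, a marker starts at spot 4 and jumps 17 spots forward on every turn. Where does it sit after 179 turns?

47

179·17 = 3043.
3043 = 60·50 + 43, so 3043 mod 50 = 43.
(4 + 43) mod 50 = 47.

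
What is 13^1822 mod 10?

9

Powers of 3 mod 10 repeat with period 4: 3, 9, 7, 1.
1822 mod 4 = 2, so the last digit matches 3^2 = 9.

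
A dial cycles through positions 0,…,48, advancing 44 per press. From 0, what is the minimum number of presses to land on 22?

25

The inverse of 44 mod 49 is 39 (since 44·39 = 1716 ≡ 1).
Multiplying both sides by 39: x ≡ 39·22 = 858 ≡ 25 (mod 49).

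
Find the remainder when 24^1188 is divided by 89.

88

By repeated squaring mod 89: 24^1≡24, 24^2≡42, 24^4≡73, 24^8≡78, 24^16≡32, 24^32≡45, 24^64≡67, 24^128≡39, 24^256≡8, 24^512≡64, 24^1024≡2.
Since 1188 = 4 + 32 + 128 + 1024 in binary, 24^1188 ≡ 73·45·39·2 ≡ 88 (mod 89).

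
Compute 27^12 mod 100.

21

Square-and-reduce mod 100: 27^1≡27, 27^2≡29, 27^4≡41, 27^8≡81.
12 = 4 + 8, so 27^12 ≡ 41·81 ≡ 21 (mod 100).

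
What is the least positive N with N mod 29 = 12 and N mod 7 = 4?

186

Since 7·25 ≡ 1 (mod 29), take x = 4 + 7·((12−4)·25 mod 29) = 4 + 7·26 = 186.
Check: 186 mod 29 = 12, 186 mod 7 = 4.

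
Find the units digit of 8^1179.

Last digits of 8^n: 8, 4, 2, 6 (period 4).
1179 mod 4 = 3, so the last digit matches 8^3 = 2.

2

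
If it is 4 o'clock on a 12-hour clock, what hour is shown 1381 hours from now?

1381 = 115·12 + 1, so 1381 mod 12 = 1.
4 + 1 → 5 on a 12-hour dial.

5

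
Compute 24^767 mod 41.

Successive squares of 24 mod 41: 24^1≡24, 24^2≡2, 24^4≡4, 24^8≡16, 24^16≡10, 24^32≡18, 24^64≡37, 24^128≡16, 24^256≡10, 24^512≡18.
767 = 1 + 2 + 4 + 8 + 16 + 32 + 64 + 128 + 512, so 24^767 ≡ 24·2·4·16·10·18·37·16·18 ≡ 28 (mod 41).

28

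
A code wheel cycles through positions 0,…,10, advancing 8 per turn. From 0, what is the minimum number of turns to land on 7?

8⁻¹ ≡ 7 (mod 11) because 8·7 = 56 = 5·11 + 1.
Multiplying both sides by 7: x ≡ 7·7 = 49 ≡ 5 (mod 11).

5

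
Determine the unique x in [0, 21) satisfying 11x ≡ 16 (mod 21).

The inverse of 11 mod 21 is 2 (since 11·2 = 22 ≡ 1).
Multiplying both sides by 2: x ≡ 2·16 = 32 ≡ 11 (mod 21).
Check: 11·11 = 121 = 5·21 + 16.

11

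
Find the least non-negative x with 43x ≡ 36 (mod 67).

32

43⁻¹ ≡ 53 (mod 67) because 43·53 = 2279 = 34·67 + 1.
Multiplying both sides by 53: x ≡ 53·36 = 1908 ≡ 32 (mod 67).
Check: 43·32 = 1376 = 20·67 + 36.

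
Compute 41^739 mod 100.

By repeated squaring mod 100: 41^1≡41, 41^2≡81, 41^4≡61, 41^8≡21, 41^16≡41, 41^32≡81, 41^64≡61, 41^128≡21, 41^256≡41, 41^512≡81.
Since 739 = 1 + 2 + 32 + 64 + 128 + 512 in binary, 41^739 ≡ 41·81·81·61·21·81 ≡ 61 (mod 100).

61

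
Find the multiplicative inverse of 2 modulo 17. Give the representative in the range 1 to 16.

9

2·9 = 18 = 1·17 + 1, so 2⁻¹ ≡ 9 (mod 17).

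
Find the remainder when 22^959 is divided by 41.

28

By repeated squaring mod 41: 22^1≡22, 22^2≡33, 22^4≡23, 22^8≡37, 22^16≡16, 22^32≡10, 22^64≡18, 22^128≡37, 22^256≡16, 22^512≡10.
Since 959 = 1 + 2 + 4 + 8 + 16 + 32 + 128 + 256 + 512 in binary, 22^959 ≡ 22·33·23·37·16·10·37·16·10 ≡ 28 (mod 41).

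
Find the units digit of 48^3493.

8

Last digits of 8^n: 8, 4, 2, 6 (period 4).
3493 leaves remainder 1 on division by 4, so 48^3493 ends in 8.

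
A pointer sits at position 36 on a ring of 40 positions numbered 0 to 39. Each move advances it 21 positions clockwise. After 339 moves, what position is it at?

339·21 = 7119.
7119 = 177·40 + 39, so 7119 mod 40 = 39.
(36 + 39) mod 40 = 35.

35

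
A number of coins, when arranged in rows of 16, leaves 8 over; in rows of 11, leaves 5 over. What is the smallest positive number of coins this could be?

Since 11·3 ≡ 1 (mod 16), take x = 5 + 11·((8−5)·3 mod 16) = 5 + 11·9 = 104.
Check: 104 mod 16 = 8, 104 mod 11 = 5.

104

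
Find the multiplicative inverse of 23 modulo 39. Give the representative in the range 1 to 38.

23·17 = 391 = 10·39 + 1, so 23⁻¹ ≡ 17 (mod 39).

17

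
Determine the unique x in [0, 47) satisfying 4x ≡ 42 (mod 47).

4⁻¹ ≡ 12 (mod 47) because 4·12 = 48 = 1·47 + 1.
So x ≡ 12·42 = 504 ≡ 34 (mod 47).

34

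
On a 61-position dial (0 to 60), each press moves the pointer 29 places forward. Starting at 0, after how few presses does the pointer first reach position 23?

The inverse of 29 mod 61 is 40 (since 29·40 = 1160 ≡ 1).
So x ≡ 40·23 = 920 ≡ 5 (mod 61).
Check: 29·5 = 145 = 2·61 + 23.

5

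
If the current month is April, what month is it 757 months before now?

March

Dividing 757 by 12 gives quotient 63 and remainder 1.
April − 1 month → March.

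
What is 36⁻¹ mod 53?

28

36·28 = 1008 = 19·53 + 1, so 36⁻¹ ≡ 28 (mod 53).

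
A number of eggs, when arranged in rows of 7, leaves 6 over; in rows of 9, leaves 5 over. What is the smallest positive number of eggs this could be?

41

Since 9·4 ≡ 1 (mod 7), take x = 5 + 9·((6−5)·4 mod 7) = 5 + 9·4 = 41.
Check: 41 mod 7 = 6, 41 mod 9 = 5.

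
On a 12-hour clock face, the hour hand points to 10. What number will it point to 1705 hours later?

11

1705 mod 12 = 1 (since 142·12 = 1704).
10 + 1 → 11 on a 12-hour dial.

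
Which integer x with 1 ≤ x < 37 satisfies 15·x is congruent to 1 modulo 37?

37 = 2·15 + 7
15 = 2·7 + 1
7 = 7·1 + 0
Back-substituting gives 15·5 ≡ 1 (mod 37).

5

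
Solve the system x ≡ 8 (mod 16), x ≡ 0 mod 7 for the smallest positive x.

x ≡ 0 (mod 7) gives x ∈ {0, 7, 14, 21, 28, 35, 42, 49, …}.
The first of these with x mod 16 = 8 is 56.

56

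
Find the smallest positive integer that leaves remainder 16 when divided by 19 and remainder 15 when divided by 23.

130

x ≡ 16 (mod 19) gives x ∈ {16, 35, 54, 73, 92, 111, 130}.
The first of these with x mod 23 = 15 is 130.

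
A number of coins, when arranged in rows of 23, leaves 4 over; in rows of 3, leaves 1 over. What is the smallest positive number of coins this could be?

x ≡ 1 (mod 3) gives x ∈ {1, 4}.
The first of these with x mod 23 = 4 is 4.

4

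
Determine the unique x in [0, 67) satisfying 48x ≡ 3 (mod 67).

21

The inverse of 48 mod 67 is 7 (since 48·7 = 336 ≡ 1).
So x ≡ 7·3 = 21 ≡ 21 (mod 67).
Check: 48·21 = 1008 = 15·67 + 3.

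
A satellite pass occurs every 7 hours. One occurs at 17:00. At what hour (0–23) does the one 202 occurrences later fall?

202·7 = 1414.
Dividing 1414 by 24 gives quotient 58 and remainder 22.
(17 + 22) mod 24 = 15.

15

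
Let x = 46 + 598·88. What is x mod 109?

598·88 = 52624.
Dividing 52624 by 109 gives quotient 482 and remainder 86.
(46 + 86) mod 109 = 23.

23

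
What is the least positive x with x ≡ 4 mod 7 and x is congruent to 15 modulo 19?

x ≡ 4 (mod 7) gives x ∈ {4, 11, 18, 25, 32, 39, 46, 53}.
The first of these with x mod 19 = 15 is 53.

53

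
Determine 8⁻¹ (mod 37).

14

8·14 = 112 = 3·37 + 1, so 8⁻¹ ≡ 14 (mod 37).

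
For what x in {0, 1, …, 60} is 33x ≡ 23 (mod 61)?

The inverse of 33 mod 61 is 37 (since 33·37 = 1221 ≡ 1).
Multiplying both sides by 37: x ≡ 37·23 = 851 ≡ 58 (mod 61).
Check: 33·58 = 1914 = 31·61 + 23.

58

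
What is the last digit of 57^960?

Powers of 7 mod 10 repeat with period 4: 7, 9, 3, 1.
960 leaves remainder 0 on division by 4, so 57^960 ends in 1.

1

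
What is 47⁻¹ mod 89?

36

89 = 1·47 + 42
47 = 1·42 + 5
42 = 8·5 + 2
5 = 2·2 + 1
2 = 2·1 + 0
Back-substituting gives 47·36 ≡ 1 (mod 89).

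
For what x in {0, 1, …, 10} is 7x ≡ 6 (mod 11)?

4

7⁻¹ ≡ 8 (mod 11) because 7·8 = 56 = 5·11 + 1.
Multiplying both sides by 8: x ≡ 8·6 = 48 ≡ 4 (mod 11).
Check: 7·4 = 28 = 2·11 + 6.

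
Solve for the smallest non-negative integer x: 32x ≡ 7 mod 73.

39

The inverse of 32 mod 73 is 16 (since 32·16 = 512 ≡ 1).
So x ≡ 16·7 = 112 ≡ 39 (mod 73).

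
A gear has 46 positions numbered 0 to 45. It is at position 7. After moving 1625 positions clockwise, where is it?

22

1625 mod 46 = 15 (since 35·46 = 1610).
(7 + 15) mod 46 = 22.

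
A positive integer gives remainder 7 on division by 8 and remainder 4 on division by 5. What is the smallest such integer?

x ≡ 4 (mod 5) gives x ∈ {4, 9, 14, 19, 24, 29, 34, 39}.
The first of these with x mod 8 = 7 is 39.

39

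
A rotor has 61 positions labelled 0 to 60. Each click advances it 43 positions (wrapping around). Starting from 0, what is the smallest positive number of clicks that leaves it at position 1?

44

61 = 1·43 + 18
43 = 2·18 + 7
18 = 2·7 + 4
7 = 1·4 + 3
4 = 1·3 + 1
3 = 3·1 + 0
Back-substituting gives 43·44 ≡ 1 (mod 61).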